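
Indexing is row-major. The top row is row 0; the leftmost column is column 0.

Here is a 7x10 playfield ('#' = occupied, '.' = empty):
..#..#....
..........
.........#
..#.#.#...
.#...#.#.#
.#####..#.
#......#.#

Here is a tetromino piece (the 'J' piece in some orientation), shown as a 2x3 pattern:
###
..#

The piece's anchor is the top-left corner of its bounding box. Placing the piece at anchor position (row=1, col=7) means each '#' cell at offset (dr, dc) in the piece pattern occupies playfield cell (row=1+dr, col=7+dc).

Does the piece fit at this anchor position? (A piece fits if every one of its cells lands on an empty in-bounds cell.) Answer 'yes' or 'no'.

Check each piece cell at anchor (1, 7):
  offset (0,0) -> (1,7): empty -> OK
  offset (0,1) -> (1,8): empty -> OK
  offset (0,2) -> (1,9): empty -> OK
  offset (1,2) -> (2,9): occupied ('#') -> FAIL
All cells valid: no

Answer: no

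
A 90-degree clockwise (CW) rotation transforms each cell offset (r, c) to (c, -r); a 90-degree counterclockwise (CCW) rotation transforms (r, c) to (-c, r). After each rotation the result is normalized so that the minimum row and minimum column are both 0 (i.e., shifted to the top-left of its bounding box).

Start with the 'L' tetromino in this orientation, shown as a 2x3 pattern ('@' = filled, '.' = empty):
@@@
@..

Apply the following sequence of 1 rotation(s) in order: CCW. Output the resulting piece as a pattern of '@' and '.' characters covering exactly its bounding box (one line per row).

Start:
@@@
@..
After rotation 1 (CCW):
@.
@.
@@

Answer: @.
@.
@@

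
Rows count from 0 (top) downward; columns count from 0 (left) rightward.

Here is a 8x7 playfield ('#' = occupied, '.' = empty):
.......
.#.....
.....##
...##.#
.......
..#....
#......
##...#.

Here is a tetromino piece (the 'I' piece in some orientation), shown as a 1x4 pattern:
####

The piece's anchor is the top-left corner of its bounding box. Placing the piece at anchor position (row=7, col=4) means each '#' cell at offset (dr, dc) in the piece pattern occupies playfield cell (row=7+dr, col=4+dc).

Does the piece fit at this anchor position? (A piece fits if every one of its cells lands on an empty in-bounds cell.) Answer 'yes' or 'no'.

Check each piece cell at anchor (7, 4):
  offset (0,0) -> (7,4): empty -> OK
  offset (0,1) -> (7,5): occupied ('#') -> FAIL
  offset (0,2) -> (7,6): empty -> OK
  offset (0,3) -> (7,7): out of bounds -> FAIL
All cells valid: no

Answer: no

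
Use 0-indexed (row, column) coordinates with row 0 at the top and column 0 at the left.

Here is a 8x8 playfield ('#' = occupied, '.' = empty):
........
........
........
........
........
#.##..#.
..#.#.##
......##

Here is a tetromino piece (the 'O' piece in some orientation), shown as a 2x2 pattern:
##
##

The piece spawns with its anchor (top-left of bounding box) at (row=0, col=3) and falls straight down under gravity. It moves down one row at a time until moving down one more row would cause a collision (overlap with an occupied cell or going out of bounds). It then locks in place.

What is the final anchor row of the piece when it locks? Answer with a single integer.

Answer: 3

Derivation:
Spawn at (row=0, col=3). Try each row:
  row 0: fits
  row 1: fits
  row 2: fits
  row 3: fits
  row 4: blocked -> lock at row 3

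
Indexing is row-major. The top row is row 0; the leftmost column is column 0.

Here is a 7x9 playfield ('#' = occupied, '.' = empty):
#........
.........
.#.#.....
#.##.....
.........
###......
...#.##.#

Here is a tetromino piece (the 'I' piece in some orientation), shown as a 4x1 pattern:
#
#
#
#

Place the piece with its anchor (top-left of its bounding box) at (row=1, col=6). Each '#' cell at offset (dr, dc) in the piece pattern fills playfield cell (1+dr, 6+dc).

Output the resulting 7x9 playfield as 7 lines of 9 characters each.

Answer: #........
......#..
.#.#..#..
#.##..#..
......#..
###......
...#.##.#

Derivation:
Fill (1+0,6+0) = (1,6)
Fill (1+1,6+0) = (2,6)
Fill (1+2,6+0) = (3,6)
Fill (1+3,6+0) = (4,6)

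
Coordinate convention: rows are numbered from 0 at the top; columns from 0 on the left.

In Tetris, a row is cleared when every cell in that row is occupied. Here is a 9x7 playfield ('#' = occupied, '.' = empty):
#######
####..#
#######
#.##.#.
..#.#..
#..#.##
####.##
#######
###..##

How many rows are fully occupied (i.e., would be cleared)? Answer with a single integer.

Answer: 3

Derivation:
Check each row:
  row 0: 0 empty cells -> FULL (clear)
  row 1: 2 empty cells -> not full
  row 2: 0 empty cells -> FULL (clear)
  row 3: 3 empty cells -> not full
  row 4: 5 empty cells -> not full
  row 5: 3 empty cells -> not full
  row 6: 1 empty cell -> not full
  row 7: 0 empty cells -> FULL (clear)
  row 8: 2 empty cells -> not full
Total rows cleared: 3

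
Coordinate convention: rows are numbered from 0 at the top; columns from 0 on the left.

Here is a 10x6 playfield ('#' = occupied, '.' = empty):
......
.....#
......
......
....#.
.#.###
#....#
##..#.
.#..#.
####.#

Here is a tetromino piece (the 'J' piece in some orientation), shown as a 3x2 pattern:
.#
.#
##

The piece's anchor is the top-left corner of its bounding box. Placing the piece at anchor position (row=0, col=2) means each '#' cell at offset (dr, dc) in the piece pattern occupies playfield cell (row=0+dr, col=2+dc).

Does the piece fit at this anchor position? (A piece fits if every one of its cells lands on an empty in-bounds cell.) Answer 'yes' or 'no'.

Answer: yes

Derivation:
Check each piece cell at anchor (0, 2):
  offset (0,1) -> (0,3): empty -> OK
  offset (1,1) -> (1,3): empty -> OK
  offset (2,0) -> (2,2): empty -> OK
  offset (2,1) -> (2,3): empty -> OK
All cells valid: yes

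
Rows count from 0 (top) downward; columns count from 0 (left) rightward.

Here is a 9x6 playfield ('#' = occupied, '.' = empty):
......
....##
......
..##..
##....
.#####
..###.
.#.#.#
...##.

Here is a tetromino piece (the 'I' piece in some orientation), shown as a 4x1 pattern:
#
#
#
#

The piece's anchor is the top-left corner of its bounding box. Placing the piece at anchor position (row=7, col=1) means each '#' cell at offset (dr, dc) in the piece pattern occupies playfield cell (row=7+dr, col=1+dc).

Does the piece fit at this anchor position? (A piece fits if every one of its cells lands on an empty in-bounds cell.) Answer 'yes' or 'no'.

Check each piece cell at anchor (7, 1):
  offset (0,0) -> (7,1): occupied ('#') -> FAIL
  offset (1,0) -> (8,1): empty -> OK
  offset (2,0) -> (9,1): out of bounds -> FAIL
  offset (3,0) -> (10,1): out of bounds -> FAIL
All cells valid: no

Answer: no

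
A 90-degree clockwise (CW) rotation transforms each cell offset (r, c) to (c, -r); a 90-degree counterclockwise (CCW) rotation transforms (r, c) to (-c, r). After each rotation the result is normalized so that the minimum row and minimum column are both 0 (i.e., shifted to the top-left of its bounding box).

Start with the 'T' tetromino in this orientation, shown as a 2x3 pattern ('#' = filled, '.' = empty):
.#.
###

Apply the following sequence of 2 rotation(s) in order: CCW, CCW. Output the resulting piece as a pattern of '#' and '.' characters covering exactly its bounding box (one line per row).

Answer: ###
.#.

Derivation:
Start:
.#.
###
After rotation 1 (CCW):
.#
##
.#
After rotation 2 (CCW):
###
.#.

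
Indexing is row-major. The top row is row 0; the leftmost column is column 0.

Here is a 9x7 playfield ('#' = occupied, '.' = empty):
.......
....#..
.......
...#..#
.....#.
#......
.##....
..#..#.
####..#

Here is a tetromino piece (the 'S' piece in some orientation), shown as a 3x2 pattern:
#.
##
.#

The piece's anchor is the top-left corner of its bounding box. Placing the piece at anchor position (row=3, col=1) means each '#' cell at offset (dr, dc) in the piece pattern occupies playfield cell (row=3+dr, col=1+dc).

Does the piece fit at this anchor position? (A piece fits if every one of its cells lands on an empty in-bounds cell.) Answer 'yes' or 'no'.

Check each piece cell at anchor (3, 1):
  offset (0,0) -> (3,1): empty -> OK
  offset (1,0) -> (4,1): empty -> OK
  offset (1,1) -> (4,2): empty -> OK
  offset (2,1) -> (5,2): empty -> OK
All cells valid: yes

Answer: yes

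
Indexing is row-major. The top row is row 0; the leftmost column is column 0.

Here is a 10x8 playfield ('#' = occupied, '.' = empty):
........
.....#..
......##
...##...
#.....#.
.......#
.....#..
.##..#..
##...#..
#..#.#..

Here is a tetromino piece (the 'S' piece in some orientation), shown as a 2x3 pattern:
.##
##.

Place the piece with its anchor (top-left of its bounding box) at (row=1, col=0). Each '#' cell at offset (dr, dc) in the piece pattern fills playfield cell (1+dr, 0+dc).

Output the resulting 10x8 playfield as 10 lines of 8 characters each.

Answer: ........
.##..#..
##....##
...##...
#.....#.
.......#
.....#..
.##..#..
##...#..
#..#.#..

Derivation:
Fill (1+0,0+1) = (1,1)
Fill (1+0,0+2) = (1,2)
Fill (1+1,0+0) = (2,0)
Fill (1+1,0+1) = (2,1)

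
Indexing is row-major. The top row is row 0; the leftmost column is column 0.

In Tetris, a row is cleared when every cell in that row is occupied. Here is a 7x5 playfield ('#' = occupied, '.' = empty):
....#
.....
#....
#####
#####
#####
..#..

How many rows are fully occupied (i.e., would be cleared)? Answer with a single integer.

Answer: 3

Derivation:
Check each row:
  row 0: 4 empty cells -> not full
  row 1: 5 empty cells -> not full
  row 2: 4 empty cells -> not full
  row 3: 0 empty cells -> FULL (clear)
  row 4: 0 empty cells -> FULL (clear)
  row 5: 0 empty cells -> FULL (clear)
  row 6: 4 empty cells -> not full
Total rows cleared: 3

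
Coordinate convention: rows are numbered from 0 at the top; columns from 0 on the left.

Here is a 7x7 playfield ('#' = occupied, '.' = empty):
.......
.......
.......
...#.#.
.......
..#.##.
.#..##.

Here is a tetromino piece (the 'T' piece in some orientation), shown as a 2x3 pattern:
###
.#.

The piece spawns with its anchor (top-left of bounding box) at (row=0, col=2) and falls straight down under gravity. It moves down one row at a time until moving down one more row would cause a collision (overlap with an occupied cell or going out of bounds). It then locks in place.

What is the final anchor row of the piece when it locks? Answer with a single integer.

Answer: 1

Derivation:
Spawn at (row=0, col=2). Try each row:
  row 0: fits
  row 1: fits
  row 2: blocked -> lock at row 1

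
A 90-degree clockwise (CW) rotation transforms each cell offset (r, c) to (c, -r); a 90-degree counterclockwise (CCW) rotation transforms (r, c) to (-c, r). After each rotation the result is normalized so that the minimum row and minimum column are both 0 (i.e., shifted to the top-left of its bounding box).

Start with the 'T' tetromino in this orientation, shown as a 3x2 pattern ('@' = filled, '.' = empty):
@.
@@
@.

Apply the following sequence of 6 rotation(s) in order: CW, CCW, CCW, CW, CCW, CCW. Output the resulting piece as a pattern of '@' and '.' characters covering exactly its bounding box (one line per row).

Answer: .@
@@
.@

Derivation:
Start:
@.
@@
@.
After rotation 1 (CW):
@@@
.@.
After rotation 2 (CCW):
@.
@@
@.
After rotation 3 (CCW):
.@.
@@@
After rotation 4 (CW):
@.
@@
@.
After rotation 5 (CCW):
.@.
@@@
After rotation 6 (CCW):
.@
@@
.@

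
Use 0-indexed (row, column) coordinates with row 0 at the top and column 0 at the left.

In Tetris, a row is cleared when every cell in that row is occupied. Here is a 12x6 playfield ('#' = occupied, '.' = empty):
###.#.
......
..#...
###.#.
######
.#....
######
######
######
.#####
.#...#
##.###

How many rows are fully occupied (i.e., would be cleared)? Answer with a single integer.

Check each row:
  row 0: 2 empty cells -> not full
  row 1: 6 empty cells -> not full
  row 2: 5 empty cells -> not full
  row 3: 2 empty cells -> not full
  row 4: 0 empty cells -> FULL (clear)
  row 5: 5 empty cells -> not full
  row 6: 0 empty cells -> FULL (clear)
  row 7: 0 empty cells -> FULL (clear)
  row 8: 0 empty cells -> FULL (clear)
  row 9: 1 empty cell -> not full
  row 10: 4 empty cells -> not full
  row 11: 1 empty cell -> not full
Total rows cleared: 4

Answer: 4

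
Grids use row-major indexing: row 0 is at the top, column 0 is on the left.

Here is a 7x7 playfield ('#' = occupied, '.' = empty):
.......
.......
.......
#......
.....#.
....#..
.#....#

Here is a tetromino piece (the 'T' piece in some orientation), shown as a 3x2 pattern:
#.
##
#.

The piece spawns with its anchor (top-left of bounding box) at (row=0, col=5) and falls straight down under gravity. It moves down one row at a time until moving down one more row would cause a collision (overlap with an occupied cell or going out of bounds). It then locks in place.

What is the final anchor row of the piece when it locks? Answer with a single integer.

Answer: 1

Derivation:
Spawn at (row=0, col=5). Try each row:
  row 0: fits
  row 1: fits
  row 2: blocked -> lock at row 1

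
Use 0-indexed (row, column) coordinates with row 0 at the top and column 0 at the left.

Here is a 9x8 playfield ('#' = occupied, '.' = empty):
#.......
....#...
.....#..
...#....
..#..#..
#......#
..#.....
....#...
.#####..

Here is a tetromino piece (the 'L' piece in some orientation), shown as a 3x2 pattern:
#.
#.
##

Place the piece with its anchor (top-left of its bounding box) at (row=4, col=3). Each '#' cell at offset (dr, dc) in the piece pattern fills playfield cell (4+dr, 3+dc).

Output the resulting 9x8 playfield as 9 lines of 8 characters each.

Answer: #.......
....#...
.....#..
...#....
..##.#..
#..#...#
..###...
....#...
.#####..

Derivation:
Fill (4+0,3+0) = (4,3)
Fill (4+1,3+0) = (5,3)
Fill (4+2,3+0) = (6,3)
Fill (4+2,3+1) = (6,4)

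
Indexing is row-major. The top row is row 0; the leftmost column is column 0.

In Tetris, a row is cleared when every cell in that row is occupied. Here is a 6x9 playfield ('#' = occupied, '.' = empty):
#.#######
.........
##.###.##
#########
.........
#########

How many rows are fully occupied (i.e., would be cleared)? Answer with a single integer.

Answer: 2

Derivation:
Check each row:
  row 0: 1 empty cell -> not full
  row 1: 9 empty cells -> not full
  row 2: 2 empty cells -> not full
  row 3: 0 empty cells -> FULL (clear)
  row 4: 9 empty cells -> not full
  row 5: 0 empty cells -> FULL (clear)
Total rows cleared: 2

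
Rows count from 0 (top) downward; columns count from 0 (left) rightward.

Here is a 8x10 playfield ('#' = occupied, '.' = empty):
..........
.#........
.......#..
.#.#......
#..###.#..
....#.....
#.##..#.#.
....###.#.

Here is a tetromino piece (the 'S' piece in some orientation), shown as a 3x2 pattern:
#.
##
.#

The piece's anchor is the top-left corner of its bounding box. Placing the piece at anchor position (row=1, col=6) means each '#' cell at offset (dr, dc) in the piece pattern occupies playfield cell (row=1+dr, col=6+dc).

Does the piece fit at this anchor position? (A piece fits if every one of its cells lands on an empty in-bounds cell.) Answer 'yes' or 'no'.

Answer: no

Derivation:
Check each piece cell at anchor (1, 6):
  offset (0,0) -> (1,6): empty -> OK
  offset (1,0) -> (2,6): empty -> OK
  offset (1,1) -> (2,7): occupied ('#') -> FAIL
  offset (2,1) -> (3,7): empty -> OK
All cells valid: no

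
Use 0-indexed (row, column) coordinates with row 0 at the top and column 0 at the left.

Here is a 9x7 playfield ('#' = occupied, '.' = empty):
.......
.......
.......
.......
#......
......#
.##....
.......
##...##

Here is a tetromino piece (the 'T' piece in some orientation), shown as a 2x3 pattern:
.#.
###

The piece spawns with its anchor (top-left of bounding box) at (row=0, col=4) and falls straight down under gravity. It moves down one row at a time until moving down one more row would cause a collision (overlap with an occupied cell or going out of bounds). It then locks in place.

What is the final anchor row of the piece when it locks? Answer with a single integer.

Spawn at (row=0, col=4). Try each row:
  row 0: fits
  row 1: fits
  row 2: fits
  row 3: fits
  row 4: blocked -> lock at row 3

Answer: 3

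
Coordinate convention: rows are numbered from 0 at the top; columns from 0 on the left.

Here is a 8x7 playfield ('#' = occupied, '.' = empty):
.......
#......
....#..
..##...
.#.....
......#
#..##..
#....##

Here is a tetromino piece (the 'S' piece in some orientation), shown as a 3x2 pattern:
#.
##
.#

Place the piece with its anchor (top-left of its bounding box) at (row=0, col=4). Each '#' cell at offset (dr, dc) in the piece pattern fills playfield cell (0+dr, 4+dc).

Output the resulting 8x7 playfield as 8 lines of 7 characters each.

Answer: ....#..
#...##.
....##.
..##...
.#.....
......#
#..##..
#....##

Derivation:
Fill (0+0,4+0) = (0,4)
Fill (0+1,4+0) = (1,4)
Fill (0+1,4+1) = (1,5)
Fill (0+2,4+1) = (2,5)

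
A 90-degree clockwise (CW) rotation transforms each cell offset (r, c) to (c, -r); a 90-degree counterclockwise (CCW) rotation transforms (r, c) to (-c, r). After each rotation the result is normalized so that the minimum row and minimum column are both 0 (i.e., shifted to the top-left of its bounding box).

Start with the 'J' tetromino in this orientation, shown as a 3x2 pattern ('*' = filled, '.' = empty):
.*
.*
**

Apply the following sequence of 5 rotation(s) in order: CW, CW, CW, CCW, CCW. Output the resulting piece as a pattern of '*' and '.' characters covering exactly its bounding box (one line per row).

Answer: *..
***

Derivation:
Start:
.*
.*
**
After rotation 1 (CW):
*..
***
After rotation 2 (CW):
**
*.
*.
After rotation 3 (CW):
***
..*
After rotation 4 (CCW):
**
*.
*.
After rotation 5 (CCW):
*..
***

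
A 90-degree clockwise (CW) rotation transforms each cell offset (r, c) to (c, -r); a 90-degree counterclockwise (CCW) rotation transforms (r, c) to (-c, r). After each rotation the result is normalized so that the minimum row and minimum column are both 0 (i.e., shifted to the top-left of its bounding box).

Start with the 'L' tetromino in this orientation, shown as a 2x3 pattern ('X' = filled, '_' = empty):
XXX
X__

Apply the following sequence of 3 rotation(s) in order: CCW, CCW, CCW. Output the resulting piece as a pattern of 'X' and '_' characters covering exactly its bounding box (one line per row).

Start:
XXX
X__
After rotation 1 (CCW):
X_
X_
XX
After rotation 2 (CCW):
__X
XXX
After rotation 3 (CCW):
XX
_X
_X

Answer: XX
_X
_X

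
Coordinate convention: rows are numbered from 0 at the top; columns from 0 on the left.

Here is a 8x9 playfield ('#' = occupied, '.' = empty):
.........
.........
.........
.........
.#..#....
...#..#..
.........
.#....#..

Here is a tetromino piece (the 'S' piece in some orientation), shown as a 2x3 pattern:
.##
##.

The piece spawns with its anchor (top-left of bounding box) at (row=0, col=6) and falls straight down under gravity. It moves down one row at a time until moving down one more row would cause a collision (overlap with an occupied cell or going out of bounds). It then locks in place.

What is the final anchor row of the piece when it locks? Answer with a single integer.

Answer: 3

Derivation:
Spawn at (row=0, col=6). Try each row:
  row 0: fits
  row 1: fits
  row 2: fits
  row 3: fits
  row 4: blocked -> lock at row 3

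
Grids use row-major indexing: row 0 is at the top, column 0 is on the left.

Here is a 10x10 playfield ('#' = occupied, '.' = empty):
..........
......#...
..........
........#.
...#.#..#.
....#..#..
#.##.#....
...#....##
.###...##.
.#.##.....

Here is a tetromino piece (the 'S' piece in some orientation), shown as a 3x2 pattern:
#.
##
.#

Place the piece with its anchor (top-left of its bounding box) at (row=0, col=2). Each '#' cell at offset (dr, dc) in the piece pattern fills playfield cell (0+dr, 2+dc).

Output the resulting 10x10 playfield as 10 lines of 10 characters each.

Fill (0+0,2+0) = (0,2)
Fill (0+1,2+0) = (1,2)
Fill (0+1,2+1) = (1,3)
Fill (0+2,2+1) = (2,3)

Answer: ..#.......
..##..#...
...#......
........#.
...#.#..#.
....#..#..
#.##.#....
...#....##
.###...##.
.#.##.....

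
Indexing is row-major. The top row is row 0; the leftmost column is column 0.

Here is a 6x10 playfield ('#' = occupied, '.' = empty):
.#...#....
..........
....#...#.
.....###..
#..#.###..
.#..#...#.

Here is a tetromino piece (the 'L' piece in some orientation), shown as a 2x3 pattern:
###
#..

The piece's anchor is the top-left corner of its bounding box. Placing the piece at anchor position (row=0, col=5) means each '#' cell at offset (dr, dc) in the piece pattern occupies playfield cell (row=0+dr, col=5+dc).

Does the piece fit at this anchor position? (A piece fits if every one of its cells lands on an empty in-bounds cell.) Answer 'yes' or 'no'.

Check each piece cell at anchor (0, 5):
  offset (0,0) -> (0,5): occupied ('#') -> FAIL
  offset (0,1) -> (0,6): empty -> OK
  offset (0,2) -> (0,7): empty -> OK
  offset (1,0) -> (1,5): empty -> OK
All cells valid: no

Answer: no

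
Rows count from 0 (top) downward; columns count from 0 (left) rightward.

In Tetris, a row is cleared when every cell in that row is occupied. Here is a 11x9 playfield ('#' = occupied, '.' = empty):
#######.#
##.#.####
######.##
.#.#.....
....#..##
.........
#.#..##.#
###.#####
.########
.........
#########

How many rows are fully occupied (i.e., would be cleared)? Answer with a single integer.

Answer: 1

Derivation:
Check each row:
  row 0: 1 empty cell -> not full
  row 1: 2 empty cells -> not full
  row 2: 1 empty cell -> not full
  row 3: 7 empty cells -> not full
  row 4: 6 empty cells -> not full
  row 5: 9 empty cells -> not full
  row 6: 4 empty cells -> not full
  row 7: 1 empty cell -> not full
  row 8: 1 empty cell -> not full
  row 9: 9 empty cells -> not full
  row 10: 0 empty cells -> FULL (clear)
Total rows cleared: 1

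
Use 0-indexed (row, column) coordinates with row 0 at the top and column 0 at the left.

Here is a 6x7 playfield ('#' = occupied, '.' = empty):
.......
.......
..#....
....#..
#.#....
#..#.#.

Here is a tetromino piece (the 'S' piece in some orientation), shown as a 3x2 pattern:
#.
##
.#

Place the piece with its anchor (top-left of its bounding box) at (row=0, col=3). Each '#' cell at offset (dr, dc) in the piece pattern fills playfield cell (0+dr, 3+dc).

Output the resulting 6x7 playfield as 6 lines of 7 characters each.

Fill (0+0,3+0) = (0,3)
Fill (0+1,3+0) = (1,3)
Fill (0+1,3+1) = (1,4)
Fill (0+2,3+1) = (2,4)

Answer: ...#...
...##..
..#.#..
....#..
#.#....
#..#.#.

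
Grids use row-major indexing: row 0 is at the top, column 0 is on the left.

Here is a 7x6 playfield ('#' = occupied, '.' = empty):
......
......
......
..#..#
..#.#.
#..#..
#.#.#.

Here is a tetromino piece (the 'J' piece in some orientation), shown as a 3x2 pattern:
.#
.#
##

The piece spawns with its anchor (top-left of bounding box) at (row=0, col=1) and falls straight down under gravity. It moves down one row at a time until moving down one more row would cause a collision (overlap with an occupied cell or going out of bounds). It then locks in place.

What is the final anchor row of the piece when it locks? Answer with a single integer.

Answer: 0

Derivation:
Spawn at (row=0, col=1). Try each row:
  row 0: fits
  row 1: blocked -> lock at row 0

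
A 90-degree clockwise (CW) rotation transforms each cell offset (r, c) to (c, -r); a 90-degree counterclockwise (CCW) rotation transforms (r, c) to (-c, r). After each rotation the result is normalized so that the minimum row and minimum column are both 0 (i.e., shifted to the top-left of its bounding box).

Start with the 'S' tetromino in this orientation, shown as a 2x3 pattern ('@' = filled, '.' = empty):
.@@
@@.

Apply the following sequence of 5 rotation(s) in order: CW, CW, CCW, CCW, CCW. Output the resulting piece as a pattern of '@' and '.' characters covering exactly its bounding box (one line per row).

Answer: @.
@@
.@

Derivation:
Start:
.@@
@@.
After rotation 1 (CW):
@.
@@
.@
After rotation 2 (CW):
.@@
@@.
After rotation 3 (CCW):
@.
@@
.@
After rotation 4 (CCW):
.@@
@@.
After rotation 5 (CCW):
@.
@@
.@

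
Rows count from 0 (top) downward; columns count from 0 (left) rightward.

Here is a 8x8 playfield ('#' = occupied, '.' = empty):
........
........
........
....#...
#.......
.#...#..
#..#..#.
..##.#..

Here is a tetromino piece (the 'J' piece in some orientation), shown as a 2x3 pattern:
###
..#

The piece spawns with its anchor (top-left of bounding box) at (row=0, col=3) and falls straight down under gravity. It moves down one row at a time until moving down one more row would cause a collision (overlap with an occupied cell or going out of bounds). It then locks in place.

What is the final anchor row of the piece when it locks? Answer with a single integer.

Spawn at (row=0, col=3). Try each row:
  row 0: fits
  row 1: fits
  row 2: fits
  row 3: blocked -> lock at row 2

Answer: 2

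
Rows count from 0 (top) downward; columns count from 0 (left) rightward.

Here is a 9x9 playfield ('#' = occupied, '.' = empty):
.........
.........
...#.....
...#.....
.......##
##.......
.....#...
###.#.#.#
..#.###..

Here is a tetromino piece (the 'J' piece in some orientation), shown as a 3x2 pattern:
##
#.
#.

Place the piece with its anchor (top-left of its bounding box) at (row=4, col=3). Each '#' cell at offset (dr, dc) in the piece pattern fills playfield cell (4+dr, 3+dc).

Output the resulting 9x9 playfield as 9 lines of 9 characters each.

Answer: .........
.........
...#.....
...#.....
...##..##
##.#.....
...#.#...
###.#.#.#
..#.###..

Derivation:
Fill (4+0,3+0) = (4,3)
Fill (4+0,3+1) = (4,4)
Fill (4+1,3+0) = (5,3)
Fill (4+2,3+0) = (6,3)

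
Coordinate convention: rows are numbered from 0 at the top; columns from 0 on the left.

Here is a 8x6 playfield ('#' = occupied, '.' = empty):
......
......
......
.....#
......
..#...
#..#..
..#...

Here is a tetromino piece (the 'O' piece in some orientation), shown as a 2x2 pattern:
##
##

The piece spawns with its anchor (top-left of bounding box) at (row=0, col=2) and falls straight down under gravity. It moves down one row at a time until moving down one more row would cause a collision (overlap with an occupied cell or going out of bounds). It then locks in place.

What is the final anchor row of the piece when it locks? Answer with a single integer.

Answer: 3

Derivation:
Spawn at (row=0, col=2). Try each row:
  row 0: fits
  row 1: fits
  row 2: fits
  row 3: fits
  row 4: blocked -> lock at row 3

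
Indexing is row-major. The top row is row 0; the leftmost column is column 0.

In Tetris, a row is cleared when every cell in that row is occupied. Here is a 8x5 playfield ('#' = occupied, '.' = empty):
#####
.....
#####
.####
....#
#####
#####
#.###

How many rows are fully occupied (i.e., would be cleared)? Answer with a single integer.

Check each row:
  row 0: 0 empty cells -> FULL (clear)
  row 1: 5 empty cells -> not full
  row 2: 0 empty cells -> FULL (clear)
  row 3: 1 empty cell -> not full
  row 4: 4 empty cells -> not full
  row 5: 0 empty cells -> FULL (clear)
  row 6: 0 empty cells -> FULL (clear)
  row 7: 1 empty cell -> not full
Total rows cleared: 4

Answer: 4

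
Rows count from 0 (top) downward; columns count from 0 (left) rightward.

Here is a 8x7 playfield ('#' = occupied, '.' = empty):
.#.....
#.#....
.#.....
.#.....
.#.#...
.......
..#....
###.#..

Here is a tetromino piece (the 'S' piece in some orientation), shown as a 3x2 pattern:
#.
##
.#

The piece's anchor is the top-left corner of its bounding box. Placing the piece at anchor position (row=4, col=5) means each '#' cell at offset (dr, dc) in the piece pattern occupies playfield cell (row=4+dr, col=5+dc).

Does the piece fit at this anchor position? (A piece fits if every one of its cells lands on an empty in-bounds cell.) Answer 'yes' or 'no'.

Check each piece cell at anchor (4, 5):
  offset (0,0) -> (4,5): empty -> OK
  offset (1,0) -> (5,5): empty -> OK
  offset (1,1) -> (5,6): empty -> OK
  offset (2,1) -> (6,6): empty -> OK
All cells valid: yes

Answer: yes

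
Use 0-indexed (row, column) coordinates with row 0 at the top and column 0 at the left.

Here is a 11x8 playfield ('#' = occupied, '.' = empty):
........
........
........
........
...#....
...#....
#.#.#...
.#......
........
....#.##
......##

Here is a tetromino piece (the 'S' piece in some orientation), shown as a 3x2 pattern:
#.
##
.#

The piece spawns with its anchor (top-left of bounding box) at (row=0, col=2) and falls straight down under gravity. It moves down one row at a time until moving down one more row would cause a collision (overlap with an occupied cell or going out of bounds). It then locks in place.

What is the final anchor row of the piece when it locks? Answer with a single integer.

Answer: 1

Derivation:
Spawn at (row=0, col=2). Try each row:
  row 0: fits
  row 1: fits
  row 2: blocked -> lock at row 1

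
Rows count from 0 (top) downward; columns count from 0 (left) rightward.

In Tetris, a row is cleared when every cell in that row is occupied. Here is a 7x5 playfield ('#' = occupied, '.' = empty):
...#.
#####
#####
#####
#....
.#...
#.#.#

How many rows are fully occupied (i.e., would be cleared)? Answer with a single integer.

Check each row:
  row 0: 4 empty cells -> not full
  row 1: 0 empty cells -> FULL (clear)
  row 2: 0 empty cells -> FULL (clear)
  row 3: 0 empty cells -> FULL (clear)
  row 4: 4 empty cells -> not full
  row 5: 4 empty cells -> not full
  row 6: 2 empty cells -> not full
Total rows cleared: 3

Answer: 3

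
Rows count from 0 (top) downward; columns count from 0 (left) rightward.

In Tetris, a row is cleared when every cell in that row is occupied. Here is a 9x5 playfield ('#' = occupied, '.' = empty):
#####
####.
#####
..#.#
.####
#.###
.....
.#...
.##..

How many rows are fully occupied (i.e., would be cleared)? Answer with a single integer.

Check each row:
  row 0: 0 empty cells -> FULL (clear)
  row 1: 1 empty cell -> not full
  row 2: 0 empty cells -> FULL (clear)
  row 3: 3 empty cells -> not full
  row 4: 1 empty cell -> not full
  row 5: 1 empty cell -> not full
  row 6: 5 empty cells -> not full
  row 7: 4 empty cells -> not full
  row 8: 3 empty cells -> not full
Total rows cleared: 2

Answer: 2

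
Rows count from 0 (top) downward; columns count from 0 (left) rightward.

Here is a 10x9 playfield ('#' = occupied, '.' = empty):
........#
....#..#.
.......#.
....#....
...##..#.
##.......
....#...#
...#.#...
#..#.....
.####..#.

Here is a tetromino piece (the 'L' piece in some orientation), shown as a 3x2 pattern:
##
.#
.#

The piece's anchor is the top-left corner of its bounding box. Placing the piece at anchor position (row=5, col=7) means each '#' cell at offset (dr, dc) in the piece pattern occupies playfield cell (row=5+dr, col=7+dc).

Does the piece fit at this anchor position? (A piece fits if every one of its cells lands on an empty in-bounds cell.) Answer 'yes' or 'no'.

Answer: no

Derivation:
Check each piece cell at anchor (5, 7):
  offset (0,0) -> (5,7): empty -> OK
  offset (0,1) -> (5,8): empty -> OK
  offset (1,1) -> (6,8): occupied ('#') -> FAIL
  offset (2,1) -> (7,8): empty -> OK
All cells valid: no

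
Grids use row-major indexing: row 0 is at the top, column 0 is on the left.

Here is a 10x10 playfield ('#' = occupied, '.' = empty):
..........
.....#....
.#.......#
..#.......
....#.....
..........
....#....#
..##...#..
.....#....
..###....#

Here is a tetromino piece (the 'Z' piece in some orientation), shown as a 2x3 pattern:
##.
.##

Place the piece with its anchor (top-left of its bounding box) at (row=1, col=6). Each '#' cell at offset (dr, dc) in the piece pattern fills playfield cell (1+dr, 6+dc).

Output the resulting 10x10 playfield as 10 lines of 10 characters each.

Fill (1+0,6+0) = (1,6)
Fill (1+0,6+1) = (1,7)
Fill (1+1,6+1) = (2,7)
Fill (1+1,6+2) = (2,8)

Answer: ..........
.....###..
.#.....###
..#.......
....#.....
..........
....#....#
..##...#..
.....#....
..###....#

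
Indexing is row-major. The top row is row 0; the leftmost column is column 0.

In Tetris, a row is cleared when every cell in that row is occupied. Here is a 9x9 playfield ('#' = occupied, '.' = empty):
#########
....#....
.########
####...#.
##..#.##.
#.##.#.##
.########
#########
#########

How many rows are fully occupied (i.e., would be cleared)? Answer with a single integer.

Answer: 3

Derivation:
Check each row:
  row 0: 0 empty cells -> FULL (clear)
  row 1: 8 empty cells -> not full
  row 2: 1 empty cell -> not full
  row 3: 4 empty cells -> not full
  row 4: 4 empty cells -> not full
  row 5: 3 empty cells -> not full
  row 6: 1 empty cell -> not full
  row 7: 0 empty cells -> FULL (clear)
  row 8: 0 empty cells -> FULL (clear)
Total rows cleared: 3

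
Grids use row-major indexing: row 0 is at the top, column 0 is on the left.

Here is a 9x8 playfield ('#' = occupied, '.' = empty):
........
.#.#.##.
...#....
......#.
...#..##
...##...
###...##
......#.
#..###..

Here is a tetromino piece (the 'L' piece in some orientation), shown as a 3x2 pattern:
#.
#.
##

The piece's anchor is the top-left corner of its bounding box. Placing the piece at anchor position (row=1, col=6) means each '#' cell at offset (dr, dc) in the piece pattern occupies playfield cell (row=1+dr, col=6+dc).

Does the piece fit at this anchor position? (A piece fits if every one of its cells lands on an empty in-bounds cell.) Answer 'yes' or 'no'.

Check each piece cell at anchor (1, 6):
  offset (0,0) -> (1,6): occupied ('#') -> FAIL
  offset (1,0) -> (2,6): empty -> OK
  offset (2,0) -> (3,6): occupied ('#') -> FAIL
  offset (2,1) -> (3,7): empty -> OK
All cells valid: no

Answer: no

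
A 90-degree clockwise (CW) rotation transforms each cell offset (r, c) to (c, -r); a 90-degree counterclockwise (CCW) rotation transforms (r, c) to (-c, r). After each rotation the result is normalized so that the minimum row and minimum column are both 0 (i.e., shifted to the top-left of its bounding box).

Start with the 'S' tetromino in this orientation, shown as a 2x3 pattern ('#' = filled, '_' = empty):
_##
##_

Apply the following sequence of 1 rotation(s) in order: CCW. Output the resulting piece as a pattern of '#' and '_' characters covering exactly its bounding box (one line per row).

Answer: #_
##
_#

Derivation:
Start:
_##
##_
After rotation 1 (CCW):
#_
##
_#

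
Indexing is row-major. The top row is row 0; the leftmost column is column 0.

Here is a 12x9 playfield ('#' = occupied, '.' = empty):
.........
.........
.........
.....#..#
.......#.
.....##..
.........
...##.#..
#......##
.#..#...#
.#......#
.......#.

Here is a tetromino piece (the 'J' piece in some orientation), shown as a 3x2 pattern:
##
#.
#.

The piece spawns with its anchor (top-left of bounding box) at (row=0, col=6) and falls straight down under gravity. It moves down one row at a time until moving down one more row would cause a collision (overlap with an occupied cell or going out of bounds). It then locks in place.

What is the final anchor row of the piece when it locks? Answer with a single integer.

Answer: 2

Derivation:
Spawn at (row=0, col=6). Try each row:
  row 0: fits
  row 1: fits
  row 2: fits
  row 3: blocked -> lock at row 2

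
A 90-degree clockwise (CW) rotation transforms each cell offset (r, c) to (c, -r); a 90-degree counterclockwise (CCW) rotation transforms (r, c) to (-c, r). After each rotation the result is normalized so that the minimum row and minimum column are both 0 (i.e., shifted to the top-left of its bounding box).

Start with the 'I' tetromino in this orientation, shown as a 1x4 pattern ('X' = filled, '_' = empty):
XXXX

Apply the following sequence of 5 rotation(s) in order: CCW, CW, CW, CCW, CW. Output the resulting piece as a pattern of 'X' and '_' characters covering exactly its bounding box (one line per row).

Start:
XXXX
After rotation 1 (CCW):
X
X
X
X
After rotation 2 (CW):
XXXX
After rotation 3 (CW):
X
X
X
X
After rotation 4 (CCW):
XXXX
After rotation 5 (CW):
X
X
X
X

Answer: X
X
X
X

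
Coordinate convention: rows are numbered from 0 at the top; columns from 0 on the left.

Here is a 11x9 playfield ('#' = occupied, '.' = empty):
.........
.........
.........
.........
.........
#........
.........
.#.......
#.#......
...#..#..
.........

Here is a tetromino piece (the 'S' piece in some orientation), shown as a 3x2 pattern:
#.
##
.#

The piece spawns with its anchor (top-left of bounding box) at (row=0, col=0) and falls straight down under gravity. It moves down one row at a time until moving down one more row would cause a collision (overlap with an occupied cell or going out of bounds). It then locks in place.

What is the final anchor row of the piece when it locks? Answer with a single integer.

Answer: 3

Derivation:
Spawn at (row=0, col=0). Try each row:
  row 0: fits
  row 1: fits
  row 2: fits
  row 3: fits
  row 4: blocked -> lock at row 3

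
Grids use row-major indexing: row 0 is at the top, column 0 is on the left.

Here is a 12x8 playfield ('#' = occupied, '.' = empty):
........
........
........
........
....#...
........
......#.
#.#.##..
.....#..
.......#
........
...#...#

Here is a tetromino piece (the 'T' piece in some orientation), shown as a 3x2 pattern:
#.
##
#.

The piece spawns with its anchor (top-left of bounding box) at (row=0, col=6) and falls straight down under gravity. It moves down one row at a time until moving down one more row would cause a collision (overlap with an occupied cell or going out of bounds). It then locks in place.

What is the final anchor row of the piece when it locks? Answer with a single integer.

Spawn at (row=0, col=6). Try each row:
  row 0: fits
  row 1: fits
  row 2: fits
  row 3: fits
  row 4: blocked -> lock at row 3

Answer: 3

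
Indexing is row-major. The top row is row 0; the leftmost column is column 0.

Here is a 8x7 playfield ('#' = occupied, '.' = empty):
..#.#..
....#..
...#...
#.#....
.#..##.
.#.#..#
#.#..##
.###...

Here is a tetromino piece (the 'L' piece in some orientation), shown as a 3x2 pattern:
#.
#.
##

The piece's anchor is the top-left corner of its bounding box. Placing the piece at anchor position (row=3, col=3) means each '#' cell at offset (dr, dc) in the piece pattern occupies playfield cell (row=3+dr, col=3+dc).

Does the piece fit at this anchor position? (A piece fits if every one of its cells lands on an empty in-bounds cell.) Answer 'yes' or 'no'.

Answer: no

Derivation:
Check each piece cell at anchor (3, 3):
  offset (0,0) -> (3,3): empty -> OK
  offset (1,0) -> (4,3): empty -> OK
  offset (2,0) -> (5,3): occupied ('#') -> FAIL
  offset (2,1) -> (5,4): empty -> OK
All cells valid: no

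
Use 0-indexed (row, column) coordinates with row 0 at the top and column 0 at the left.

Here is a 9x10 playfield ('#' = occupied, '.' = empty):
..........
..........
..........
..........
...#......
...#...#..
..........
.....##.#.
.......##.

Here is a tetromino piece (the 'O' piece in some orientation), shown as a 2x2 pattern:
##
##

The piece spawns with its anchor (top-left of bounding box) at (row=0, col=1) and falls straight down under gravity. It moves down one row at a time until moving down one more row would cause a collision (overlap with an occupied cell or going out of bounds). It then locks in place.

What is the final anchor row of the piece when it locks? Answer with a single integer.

Answer: 7

Derivation:
Spawn at (row=0, col=1). Try each row:
  row 0: fits
  row 1: fits
  row 2: fits
  row 3: fits
  row 4: fits
  row 5: fits
  row 6: fits
  row 7: fits
  row 8: blocked -> lock at row 7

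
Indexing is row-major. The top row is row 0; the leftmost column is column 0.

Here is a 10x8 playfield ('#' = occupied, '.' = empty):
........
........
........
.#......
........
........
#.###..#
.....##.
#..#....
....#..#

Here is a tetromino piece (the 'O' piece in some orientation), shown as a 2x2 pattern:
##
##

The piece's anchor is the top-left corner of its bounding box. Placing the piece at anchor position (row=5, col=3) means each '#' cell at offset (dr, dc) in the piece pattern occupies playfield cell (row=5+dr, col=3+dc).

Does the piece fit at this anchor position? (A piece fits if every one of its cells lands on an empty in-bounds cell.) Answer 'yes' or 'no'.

Answer: no

Derivation:
Check each piece cell at anchor (5, 3):
  offset (0,0) -> (5,3): empty -> OK
  offset (0,1) -> (5,4): empty -> OK
  offset (1,0) -> (6,3): occupied ('#') -> FAIL
  offset (1,1) -> (6,4): occupied ('#') -> FAIL
All cells valid: no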